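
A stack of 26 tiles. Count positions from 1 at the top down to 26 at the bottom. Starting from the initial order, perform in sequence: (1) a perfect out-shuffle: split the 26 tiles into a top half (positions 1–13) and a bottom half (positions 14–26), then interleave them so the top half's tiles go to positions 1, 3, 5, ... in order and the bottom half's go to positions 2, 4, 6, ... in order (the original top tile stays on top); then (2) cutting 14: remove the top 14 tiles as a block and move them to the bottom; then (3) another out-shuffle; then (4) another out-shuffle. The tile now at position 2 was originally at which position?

17

Undo the operations in reverse order, starting from position 2:
  undo op 4 (out-shuffle, from bottom half): 2 ← 14
  undo op 3 (out-shuffle, from bottom half): 14 ← 20
  undo op 2 (cut 14): 20 ← 8
  undo op 1 (out-shuffle, from bottom half): 8 ← 17
So the tile at position 2 came from original position 17.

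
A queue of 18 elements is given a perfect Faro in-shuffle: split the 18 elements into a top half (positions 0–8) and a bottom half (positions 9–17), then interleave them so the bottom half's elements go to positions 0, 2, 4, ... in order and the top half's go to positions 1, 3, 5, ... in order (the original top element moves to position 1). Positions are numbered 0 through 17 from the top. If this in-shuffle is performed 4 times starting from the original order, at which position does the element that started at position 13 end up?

14

Track the element's position through each in-shuffle:
13 → 8 → 17 → 16 → 14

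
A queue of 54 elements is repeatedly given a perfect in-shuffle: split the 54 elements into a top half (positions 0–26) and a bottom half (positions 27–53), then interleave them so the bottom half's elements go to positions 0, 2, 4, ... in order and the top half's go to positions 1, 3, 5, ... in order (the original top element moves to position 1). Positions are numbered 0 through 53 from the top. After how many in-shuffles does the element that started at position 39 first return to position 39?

10

Follow position 39 under repeated in-shuffles:
39 → 24 → 49 → 44 → 34 → 14 → 29 → 4 → 9 → 19 → 39
It first returns after 10 in-shuffles.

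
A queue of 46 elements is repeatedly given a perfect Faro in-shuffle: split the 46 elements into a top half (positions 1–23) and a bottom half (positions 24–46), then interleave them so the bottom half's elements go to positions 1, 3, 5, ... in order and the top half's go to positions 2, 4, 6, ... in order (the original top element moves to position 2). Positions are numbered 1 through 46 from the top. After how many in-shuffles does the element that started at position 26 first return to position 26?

Follow position 26 under repeated in-shuffles:
26 → 5 → 10 → 20 → 40 → 33 → 19 → 38 → ... → 26 (length 23)
It first returns after 23 in-shuffles.

23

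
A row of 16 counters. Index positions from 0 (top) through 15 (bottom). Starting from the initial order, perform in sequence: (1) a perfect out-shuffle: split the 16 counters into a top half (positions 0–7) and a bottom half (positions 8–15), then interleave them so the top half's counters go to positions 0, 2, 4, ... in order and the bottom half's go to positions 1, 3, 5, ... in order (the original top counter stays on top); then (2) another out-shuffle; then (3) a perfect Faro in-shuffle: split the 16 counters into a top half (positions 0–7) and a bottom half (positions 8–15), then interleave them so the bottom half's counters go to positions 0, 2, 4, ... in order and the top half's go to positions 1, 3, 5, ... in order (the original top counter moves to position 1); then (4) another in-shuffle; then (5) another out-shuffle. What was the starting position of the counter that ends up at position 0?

3

Undo the operations in reverse order, starting from position 0:
  undo op 5 (out-shuffle, from top half): 0 ← 0
  undo op 4 (in-shuffle, from bottom half): 0 ← 8
  undo op 3 (in-shuffle, from bottom half): 8 ← 12
  undo op 2 (out-shuffle, from top half): 12 ← 6
  undo op 1 (out-shuffle, from top half): 6 ← 3
So the counter at position 0 came from original position 3.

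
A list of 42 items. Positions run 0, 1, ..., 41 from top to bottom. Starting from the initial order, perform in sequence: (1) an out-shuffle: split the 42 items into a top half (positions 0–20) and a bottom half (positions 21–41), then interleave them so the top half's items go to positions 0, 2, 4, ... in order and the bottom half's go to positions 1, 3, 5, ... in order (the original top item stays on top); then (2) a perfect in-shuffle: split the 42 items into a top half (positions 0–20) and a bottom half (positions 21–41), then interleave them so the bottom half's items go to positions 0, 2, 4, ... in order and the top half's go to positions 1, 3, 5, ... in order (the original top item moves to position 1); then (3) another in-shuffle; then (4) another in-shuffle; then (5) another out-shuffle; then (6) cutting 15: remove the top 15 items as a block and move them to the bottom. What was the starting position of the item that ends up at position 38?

Undo the operations in reverse order, starting from position 38:
  undo op 6 (cut 15): 38 ← 11
  undo op 5 (out-shuffle, from bottom half): 11 ← 26
  undo op 4 (in-shuffle, from bottom half): 26 ← 34
  undo op 3 (in-shuffle, from bottom half): 34 ← 38
  undo op 2 (in-shuffle, from bottom half): 38 ← 40
  undo op 1 (out-shuffle, from top half): 40 ← 20
So the item at position 38 came from original position 20.

20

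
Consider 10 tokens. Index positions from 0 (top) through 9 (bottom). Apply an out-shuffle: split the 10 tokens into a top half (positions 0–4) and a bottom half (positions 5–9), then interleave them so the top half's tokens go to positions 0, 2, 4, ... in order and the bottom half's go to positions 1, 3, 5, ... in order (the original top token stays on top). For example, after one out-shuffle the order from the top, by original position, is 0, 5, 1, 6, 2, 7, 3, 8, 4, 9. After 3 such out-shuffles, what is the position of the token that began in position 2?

7

Track the token's position through each out-shuffle:
2 → 4 → 8 → 7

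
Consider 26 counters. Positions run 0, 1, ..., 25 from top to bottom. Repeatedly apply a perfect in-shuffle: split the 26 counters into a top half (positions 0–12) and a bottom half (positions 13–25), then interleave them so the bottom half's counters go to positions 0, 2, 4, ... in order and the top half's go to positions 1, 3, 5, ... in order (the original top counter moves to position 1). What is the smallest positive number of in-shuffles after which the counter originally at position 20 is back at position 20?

6

Follow position 20 under repeated in-shuffles:
20 → 14 → 2 → 5 → 11 → 23 → 20
It first returns after 6 in-shuffles.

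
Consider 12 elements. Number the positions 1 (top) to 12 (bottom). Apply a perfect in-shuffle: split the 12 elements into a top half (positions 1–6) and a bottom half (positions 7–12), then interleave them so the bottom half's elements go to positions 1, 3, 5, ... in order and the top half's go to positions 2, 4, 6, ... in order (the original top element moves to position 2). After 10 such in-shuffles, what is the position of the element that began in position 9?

12

Track the element's position through each in-shuffle:
9 → 5 → 10 → 7 → 1 → 2 → 4 → 8 → 3 → 6 → 12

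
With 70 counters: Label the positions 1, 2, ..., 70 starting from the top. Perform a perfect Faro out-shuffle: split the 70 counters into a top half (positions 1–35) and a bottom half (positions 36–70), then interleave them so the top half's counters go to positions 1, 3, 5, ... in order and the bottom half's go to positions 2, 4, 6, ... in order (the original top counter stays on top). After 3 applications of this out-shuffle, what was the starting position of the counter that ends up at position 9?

2

Work backwards from position 9, undoing one out-shuffle at a time:
9 ← 5 ← 3 ← 2
So the counter now at position 9 started at position 2.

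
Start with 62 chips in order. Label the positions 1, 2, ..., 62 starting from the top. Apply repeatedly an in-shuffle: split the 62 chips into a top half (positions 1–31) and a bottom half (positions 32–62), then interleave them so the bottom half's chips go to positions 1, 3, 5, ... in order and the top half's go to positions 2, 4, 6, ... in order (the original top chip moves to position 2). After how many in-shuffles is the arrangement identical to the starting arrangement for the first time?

The in-shuffle permutes the 62 positions with cycle lengths [2, 3, 3, 6, 6, 6, 6, 6, 6, 6, 6, 6].
Every chip is home exactly when every cycle has completed a whole number of laps, i.e. after lcm(2, 3, 6) = 6 in-shuffles.

6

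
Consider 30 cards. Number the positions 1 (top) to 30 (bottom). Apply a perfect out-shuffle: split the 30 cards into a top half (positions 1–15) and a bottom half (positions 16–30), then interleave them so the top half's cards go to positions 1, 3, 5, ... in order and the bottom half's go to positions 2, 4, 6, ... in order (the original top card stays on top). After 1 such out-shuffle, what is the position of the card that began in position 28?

Track the card's position through each out-shuffle:
28 → 26

26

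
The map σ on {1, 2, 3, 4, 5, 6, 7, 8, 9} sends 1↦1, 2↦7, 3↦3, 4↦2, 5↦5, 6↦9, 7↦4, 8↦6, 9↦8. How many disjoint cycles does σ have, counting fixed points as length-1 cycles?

5

Cycle decomposition: (1) (2 7 4) (3) (5) (6 9 8).
5 cycles.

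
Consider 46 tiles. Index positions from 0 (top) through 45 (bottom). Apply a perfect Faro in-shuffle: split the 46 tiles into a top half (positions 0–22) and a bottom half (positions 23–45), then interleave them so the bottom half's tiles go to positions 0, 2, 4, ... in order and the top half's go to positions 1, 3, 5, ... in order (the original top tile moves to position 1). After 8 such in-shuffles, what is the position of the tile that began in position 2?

Track the tile's position through each in-shuffle:
2 → 5 → 11 → 23 → 0 → 1 → 3 → 7 → 15

15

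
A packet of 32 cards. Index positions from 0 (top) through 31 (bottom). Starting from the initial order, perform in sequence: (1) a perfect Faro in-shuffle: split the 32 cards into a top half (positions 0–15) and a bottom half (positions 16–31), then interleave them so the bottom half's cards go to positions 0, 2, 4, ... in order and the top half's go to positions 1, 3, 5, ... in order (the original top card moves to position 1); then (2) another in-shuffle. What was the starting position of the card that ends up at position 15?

Undo the operations in reverse order, starting from position 15:
  undo op 2 (in-shuffle, from top half): 15 ← 7
  undo op 1 (in-shuffle, from top half): 7 ← 3
So the card at position 15 came from original position 3.

3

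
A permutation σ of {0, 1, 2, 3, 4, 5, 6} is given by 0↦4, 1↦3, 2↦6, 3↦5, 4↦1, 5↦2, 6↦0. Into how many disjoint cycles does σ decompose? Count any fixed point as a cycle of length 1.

Cycle decomposition: (0 4 1 3 5 2 6).
1 cycle.

1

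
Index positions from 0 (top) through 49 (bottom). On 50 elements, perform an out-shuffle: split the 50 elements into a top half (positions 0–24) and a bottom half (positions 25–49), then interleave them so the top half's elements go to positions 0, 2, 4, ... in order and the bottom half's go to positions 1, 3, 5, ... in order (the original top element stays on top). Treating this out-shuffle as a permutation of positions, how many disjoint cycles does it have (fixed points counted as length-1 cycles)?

Trace each unvisited position around until it returns:
(0) (1 2 4 8 16 32 ... len 21) (3 6 12 24 48 47 ... len 21) (7 14 28) (21 42 35) (49)
6 cycles in total.

6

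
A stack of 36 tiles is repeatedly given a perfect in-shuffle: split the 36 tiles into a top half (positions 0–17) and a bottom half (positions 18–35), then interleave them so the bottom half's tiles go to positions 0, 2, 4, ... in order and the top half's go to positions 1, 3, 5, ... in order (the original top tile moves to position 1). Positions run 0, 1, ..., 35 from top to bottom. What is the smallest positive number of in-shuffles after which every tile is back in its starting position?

The in-shuffle permutes the 36 positions with cycle lengths [36].
Every tile is home exactly when every cycle has completed a whole number of laps, i.e. after lcm(36) = 36 in-shuffles.

36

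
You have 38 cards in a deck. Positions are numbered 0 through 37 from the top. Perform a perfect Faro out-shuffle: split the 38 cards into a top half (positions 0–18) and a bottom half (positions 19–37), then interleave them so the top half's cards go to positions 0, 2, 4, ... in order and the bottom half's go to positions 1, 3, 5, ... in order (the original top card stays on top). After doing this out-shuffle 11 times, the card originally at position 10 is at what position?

Track the card's position through each out-shuffle:
10 → 20 → 3 → 6 → 12 → 24 → 11 → 22 → 7 → 14 → 28 → 19

19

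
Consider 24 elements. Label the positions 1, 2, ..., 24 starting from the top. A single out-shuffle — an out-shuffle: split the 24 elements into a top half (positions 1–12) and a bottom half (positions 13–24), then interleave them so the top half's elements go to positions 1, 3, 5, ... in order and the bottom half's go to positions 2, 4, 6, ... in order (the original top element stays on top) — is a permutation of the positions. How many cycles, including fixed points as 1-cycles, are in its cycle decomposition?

Trace each unvisited position around until it returns:
(1) (2 3 5 9 17 10 ... len 11) (6 11 21 18 12 23 ... len 11) (24)
4 cycles in total.

4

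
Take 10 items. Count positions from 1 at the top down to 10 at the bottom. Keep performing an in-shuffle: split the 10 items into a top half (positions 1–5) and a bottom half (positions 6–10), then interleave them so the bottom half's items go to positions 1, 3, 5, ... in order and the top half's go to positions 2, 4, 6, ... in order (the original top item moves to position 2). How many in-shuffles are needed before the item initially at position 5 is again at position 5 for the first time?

Follow position 5 under repeated in-shuffles:
5 → 10 → 9 → 7 → 3 → 6 → 1 → 2 → 4 → 8 → 5
It first returns after 10 in-shuffles.

10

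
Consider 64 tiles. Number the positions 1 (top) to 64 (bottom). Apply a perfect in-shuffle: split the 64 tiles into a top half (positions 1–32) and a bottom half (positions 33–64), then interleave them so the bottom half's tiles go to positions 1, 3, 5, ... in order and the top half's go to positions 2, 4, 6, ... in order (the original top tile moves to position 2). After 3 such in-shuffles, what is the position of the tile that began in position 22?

Track the tile's position through each in-shuffle:
22 → 44 → 23 → 46

46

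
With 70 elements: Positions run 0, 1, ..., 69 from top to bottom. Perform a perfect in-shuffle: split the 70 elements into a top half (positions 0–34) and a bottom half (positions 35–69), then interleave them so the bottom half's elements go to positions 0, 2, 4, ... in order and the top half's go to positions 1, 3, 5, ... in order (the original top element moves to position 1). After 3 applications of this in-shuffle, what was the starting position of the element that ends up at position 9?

Work backwards from position 9, undoing one in-shuffle at a time:
9 ← 4 ← 37 ← 18
So the element now at position 9 started at position 18.

18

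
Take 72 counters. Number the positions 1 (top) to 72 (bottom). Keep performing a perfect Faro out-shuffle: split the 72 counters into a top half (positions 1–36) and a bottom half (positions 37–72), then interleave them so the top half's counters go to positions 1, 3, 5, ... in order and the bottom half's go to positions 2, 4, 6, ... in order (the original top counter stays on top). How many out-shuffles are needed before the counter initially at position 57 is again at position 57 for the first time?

35

Follow position 57 under repeated out-shuffles:
57 → 42 → 12 → 23 → 45 → 18 → 35 → 69 → ... → 57 (length 35)
It first returns after 35 out-shuffles.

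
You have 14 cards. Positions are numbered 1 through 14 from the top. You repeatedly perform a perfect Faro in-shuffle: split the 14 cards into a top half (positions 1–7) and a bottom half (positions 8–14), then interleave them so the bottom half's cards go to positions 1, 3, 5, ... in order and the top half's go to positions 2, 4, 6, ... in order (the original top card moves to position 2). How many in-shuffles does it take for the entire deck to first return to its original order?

4

The in-shuffle permutes the 14 positions with cycle lengths [2, 4, 4, 4].
Every card is home exactly when every cycle has completed a whole number of laps, i.e. after lcm(2, 4) = 4 in-shuffles.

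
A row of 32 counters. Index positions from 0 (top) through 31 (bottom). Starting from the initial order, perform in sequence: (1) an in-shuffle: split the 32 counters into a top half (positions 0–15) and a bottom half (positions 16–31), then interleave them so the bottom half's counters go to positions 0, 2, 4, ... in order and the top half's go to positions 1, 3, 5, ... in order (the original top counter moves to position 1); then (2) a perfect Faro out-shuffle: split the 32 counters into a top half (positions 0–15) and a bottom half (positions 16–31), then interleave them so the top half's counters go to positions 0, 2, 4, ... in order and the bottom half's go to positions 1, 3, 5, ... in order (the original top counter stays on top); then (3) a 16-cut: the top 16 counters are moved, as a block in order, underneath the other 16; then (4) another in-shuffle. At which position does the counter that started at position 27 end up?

26

Track the counter from position 27 forward through each operation:
  after op 1 (in-shuffle): 27 → 22
  after op 2 (out-shuffle): 22 → 13
  after op 3 (cut 16): 13 → 29
  after op 4 (in-shuffle): 29 → 26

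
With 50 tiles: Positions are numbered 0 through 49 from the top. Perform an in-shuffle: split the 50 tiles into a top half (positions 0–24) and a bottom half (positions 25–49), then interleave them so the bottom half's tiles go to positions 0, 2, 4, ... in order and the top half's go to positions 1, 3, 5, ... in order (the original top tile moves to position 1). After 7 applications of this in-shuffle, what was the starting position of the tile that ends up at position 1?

Work backwards from position 1, undoing one in-shuffle at a time:
1 ← 0 ← 25 ← 12 ← 31 ← 15 ← 7 ← 3
So the tile now at position 1 started at position 3.

3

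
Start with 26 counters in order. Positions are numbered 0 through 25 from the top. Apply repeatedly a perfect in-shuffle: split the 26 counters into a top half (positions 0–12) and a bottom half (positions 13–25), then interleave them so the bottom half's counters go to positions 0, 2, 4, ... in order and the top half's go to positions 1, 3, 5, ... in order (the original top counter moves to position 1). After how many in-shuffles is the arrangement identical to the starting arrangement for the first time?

The in-shuffle permutes the 26 positions with cycle lengths [2, 6, 18].
Every counter is home exactly when every cycle has completed a whole number of laps, i.e. after lcm(2, 6, 18) = 18 in-shuffles.

18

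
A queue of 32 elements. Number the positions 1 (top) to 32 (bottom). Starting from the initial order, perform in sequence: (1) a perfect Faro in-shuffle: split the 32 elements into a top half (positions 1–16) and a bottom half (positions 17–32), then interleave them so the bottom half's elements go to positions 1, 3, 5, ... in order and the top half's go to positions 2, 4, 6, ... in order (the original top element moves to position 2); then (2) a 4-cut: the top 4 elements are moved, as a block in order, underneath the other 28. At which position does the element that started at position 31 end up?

25

Track the element from position 31 forward through each operation:
  after op 1 (in-shuffle): 31 → 29
  after op 2 (cut 4): 29 → 25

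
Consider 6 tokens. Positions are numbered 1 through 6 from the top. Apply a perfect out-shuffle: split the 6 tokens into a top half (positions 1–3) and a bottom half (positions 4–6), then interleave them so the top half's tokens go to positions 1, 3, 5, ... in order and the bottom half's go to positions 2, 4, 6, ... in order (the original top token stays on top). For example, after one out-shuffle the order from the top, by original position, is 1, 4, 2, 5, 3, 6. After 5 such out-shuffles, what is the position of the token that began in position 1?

1

Position 1 is a fixed point of every out-shuffle, so the token never moves.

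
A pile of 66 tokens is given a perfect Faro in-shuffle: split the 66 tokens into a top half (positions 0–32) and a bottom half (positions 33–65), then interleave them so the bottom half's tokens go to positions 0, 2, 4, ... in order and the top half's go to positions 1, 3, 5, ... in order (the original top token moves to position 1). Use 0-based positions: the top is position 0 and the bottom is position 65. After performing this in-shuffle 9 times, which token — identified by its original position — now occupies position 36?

17

Work backwards from position 36, undoing one in-shuffle at a time:
36 ← 51 ← 25 ← 12 ← 39 ← 19 ← 9 ← 4 ← 35 ← 17
So the token now at position 36 started at position 17.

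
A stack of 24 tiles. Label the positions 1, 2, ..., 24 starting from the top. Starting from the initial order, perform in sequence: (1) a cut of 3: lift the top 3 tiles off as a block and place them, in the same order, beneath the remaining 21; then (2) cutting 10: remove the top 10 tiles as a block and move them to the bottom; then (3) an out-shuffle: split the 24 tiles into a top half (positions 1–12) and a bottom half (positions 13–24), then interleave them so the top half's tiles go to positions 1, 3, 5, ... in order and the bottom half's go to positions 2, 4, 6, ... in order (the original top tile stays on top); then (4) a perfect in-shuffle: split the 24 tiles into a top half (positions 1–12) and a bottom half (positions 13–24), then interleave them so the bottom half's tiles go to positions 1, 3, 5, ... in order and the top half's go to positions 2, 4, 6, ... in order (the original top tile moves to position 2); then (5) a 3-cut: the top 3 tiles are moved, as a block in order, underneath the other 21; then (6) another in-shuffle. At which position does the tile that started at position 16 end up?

14

Track the tile from position 16 forward through each operation:
  after op 1 (cut 3): 16 → 13
  after op 2 (cut 10): 13 → 3
  after op 3 (out-shuffle): 3 → 5
  after op 4 (in-shuffle): 5 → 10
  after op 5 (cut 3): 10 → 7
  after op 6 (in-shuffle): 7 → 14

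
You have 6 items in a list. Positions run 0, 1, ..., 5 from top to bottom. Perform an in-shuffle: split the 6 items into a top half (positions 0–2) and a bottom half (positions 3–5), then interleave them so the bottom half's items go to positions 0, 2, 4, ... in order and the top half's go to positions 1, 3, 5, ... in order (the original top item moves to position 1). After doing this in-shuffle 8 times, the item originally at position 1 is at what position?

0

Track the item's position through each in-shuffle:
1 → 3 → 0 → 1 → 3 → 0 → 1 → 3 → 0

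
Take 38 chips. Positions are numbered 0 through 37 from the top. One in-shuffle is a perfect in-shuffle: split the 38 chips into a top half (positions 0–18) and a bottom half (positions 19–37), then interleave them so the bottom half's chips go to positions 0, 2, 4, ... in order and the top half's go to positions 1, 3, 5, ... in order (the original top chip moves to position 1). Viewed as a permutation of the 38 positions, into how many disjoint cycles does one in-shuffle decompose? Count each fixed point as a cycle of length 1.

4

Trace each unvisited position around until it returns:
(0 1 3 7 15 31 ... len 12) (2 5 11 23 8 17 ... len 12) (6 13 27 16 33 28 ... len 12) (12 25)
4 cycles in total.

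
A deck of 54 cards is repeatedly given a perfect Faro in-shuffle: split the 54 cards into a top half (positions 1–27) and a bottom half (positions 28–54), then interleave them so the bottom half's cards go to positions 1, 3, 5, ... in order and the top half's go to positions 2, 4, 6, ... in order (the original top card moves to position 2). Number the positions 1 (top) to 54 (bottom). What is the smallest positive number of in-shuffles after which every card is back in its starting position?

The in-shuffle permutes the 54 positions with cycle lengths [4, 10, 20, 20].
Every card is home exactly when every cycle has completed a whole number of laps, i.e. after lcm(4, 10, 20) = 20 in-shuffles.

20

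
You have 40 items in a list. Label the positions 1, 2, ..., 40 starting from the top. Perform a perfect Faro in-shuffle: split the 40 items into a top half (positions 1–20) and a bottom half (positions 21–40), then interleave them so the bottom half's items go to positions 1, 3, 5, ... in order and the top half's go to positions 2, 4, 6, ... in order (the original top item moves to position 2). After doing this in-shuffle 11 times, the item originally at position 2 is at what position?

Track the item's position through each in-shuffle:
2 → 4 → 8 → 16 → 32 → 23 → 5 → 10 → 20 → 40 → 39 → 37

37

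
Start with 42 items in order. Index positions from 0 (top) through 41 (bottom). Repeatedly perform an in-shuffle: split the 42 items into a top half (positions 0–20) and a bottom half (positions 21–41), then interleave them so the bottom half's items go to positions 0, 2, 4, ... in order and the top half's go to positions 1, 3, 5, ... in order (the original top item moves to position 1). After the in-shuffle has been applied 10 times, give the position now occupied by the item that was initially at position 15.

0

Track the item's position through each in-shuffle:
15 → 31 → 20 → 41 → 40 → 38 → 34 → 26 → 10 → 21 → 0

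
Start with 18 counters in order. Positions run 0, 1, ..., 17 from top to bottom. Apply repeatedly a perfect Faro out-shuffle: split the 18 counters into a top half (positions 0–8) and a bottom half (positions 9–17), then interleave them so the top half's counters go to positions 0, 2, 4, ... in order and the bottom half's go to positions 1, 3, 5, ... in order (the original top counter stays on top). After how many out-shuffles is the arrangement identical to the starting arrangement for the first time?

8

The out-shuffle permutes the 18 positions with cycle lengths [1, 1, 8, 8].
Every counter is home exactly when every cycle has completed a whole number of laps, i.e. after lcm(1, 8) = 8 out-shuffles.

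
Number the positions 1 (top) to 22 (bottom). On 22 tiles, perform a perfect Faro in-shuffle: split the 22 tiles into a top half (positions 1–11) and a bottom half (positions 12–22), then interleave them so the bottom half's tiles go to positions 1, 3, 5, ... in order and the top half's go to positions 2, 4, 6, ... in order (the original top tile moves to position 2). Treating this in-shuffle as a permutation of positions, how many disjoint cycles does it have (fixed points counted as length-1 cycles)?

2

Trace each unvisited position around until it returns:
(1 2 4 8 16 9 ... len 11) (5 10 20 17 11 22 ... len 11)
2 cycles in total.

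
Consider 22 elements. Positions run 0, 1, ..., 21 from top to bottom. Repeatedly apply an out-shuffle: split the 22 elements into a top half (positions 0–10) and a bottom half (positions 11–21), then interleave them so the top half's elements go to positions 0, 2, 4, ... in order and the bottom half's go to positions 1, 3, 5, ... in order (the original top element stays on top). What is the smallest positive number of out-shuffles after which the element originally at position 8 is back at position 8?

Follow position 8 under repeated out-shuffles:
8 → 16 → 11 → 1 → 2 → 4 → 8
It first returns after 6 out-shuffles.

6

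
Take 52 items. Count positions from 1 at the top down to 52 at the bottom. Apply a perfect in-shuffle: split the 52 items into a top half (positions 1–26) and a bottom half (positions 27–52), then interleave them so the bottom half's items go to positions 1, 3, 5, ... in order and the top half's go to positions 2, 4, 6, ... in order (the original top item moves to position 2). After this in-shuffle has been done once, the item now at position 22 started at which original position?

Work backwards from position 22, undoing one in-shuffle at a time:
22 ← 11
So the item now at position 22 started at position 11.

11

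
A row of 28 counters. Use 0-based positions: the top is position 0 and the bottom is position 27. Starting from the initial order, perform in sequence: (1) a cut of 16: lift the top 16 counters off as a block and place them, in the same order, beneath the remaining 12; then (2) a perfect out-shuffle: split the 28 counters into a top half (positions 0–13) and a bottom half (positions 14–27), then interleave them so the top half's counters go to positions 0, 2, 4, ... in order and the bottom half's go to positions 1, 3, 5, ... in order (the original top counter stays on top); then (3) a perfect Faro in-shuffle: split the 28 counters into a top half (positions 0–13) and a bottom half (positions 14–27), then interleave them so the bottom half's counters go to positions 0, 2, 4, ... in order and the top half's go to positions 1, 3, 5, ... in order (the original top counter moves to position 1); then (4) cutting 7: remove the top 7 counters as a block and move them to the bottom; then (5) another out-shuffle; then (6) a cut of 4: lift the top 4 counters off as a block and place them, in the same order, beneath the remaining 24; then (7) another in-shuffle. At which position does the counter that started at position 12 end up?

Track the counter from position 12 forward through each operation:
  after op 1 (cut 16): 12 → 24
  after op 2 (out-shuffle): 24 → 21
  after op 3 (in-shuffle): 21 → 14
  after op 4 (cut 7): 14 → 7
  after op 5 (out-shuffle): 7 → 14
  after op 6 (cut 4): 14 → 10
  after op 7 (in-shuffle): 10 → 21

21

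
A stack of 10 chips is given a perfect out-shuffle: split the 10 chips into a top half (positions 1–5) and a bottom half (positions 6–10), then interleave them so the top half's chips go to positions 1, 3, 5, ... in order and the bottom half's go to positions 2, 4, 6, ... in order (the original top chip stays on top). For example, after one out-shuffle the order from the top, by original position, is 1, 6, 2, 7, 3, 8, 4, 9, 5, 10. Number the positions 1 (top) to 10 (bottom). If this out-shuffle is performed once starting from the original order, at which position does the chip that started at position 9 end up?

Track the chip's position through each out-shuffle:
9 → 8

8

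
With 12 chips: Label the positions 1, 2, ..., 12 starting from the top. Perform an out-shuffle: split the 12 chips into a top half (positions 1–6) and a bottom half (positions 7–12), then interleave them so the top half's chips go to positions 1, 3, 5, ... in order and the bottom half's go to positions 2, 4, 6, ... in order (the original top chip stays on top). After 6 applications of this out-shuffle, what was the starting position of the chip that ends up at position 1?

1

Work backwards from position 1, undoing one out-shuffle at a time:
1 ← 1 ← 1 ← 1 ← 1 ← 1 ← 1
So the chip now at position 1 started at position 1.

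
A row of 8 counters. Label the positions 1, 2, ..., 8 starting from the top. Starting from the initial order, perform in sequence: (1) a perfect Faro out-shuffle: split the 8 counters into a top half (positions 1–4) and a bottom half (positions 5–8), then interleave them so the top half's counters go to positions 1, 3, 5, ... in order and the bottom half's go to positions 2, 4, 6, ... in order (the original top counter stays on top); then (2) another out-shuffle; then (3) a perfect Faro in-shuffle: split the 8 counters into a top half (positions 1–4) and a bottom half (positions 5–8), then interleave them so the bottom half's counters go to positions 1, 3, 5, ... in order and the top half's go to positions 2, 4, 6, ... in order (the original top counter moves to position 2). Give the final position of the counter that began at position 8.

7

Track the counter from position 8 forward through each operation:
  after op 1 (out-shuffle): 8 → 8
  after op 2 (out-shuffle): 8 → 8
  after op 3 (in-shuffle): 8 → 7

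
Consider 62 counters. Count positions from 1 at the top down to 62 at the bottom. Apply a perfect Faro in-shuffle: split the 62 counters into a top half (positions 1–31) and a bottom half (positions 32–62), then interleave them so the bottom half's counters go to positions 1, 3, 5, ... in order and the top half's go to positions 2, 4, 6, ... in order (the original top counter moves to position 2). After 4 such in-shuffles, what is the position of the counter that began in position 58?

46

Track the counter's position through each in-shuffle:
58 → 53 → 43 → 23 → 46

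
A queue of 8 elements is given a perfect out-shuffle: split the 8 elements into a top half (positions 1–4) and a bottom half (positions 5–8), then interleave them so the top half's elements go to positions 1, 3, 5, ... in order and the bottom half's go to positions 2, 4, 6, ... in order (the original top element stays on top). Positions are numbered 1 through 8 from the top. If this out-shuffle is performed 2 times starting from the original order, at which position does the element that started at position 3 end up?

2

Track the element's position through each out-shuffle:
3 → 5 → 2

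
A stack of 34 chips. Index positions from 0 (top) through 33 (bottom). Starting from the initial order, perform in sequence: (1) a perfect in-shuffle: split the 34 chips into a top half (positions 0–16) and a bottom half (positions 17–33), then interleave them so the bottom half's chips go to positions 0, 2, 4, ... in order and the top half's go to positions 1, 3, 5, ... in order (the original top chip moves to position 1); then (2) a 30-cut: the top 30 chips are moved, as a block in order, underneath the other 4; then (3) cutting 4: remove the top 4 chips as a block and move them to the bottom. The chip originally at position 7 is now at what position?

15

Track the chip from position 7 forward through each operation:
  after op 1 (in-shuffle): 7 → 15
  after op 2 (cut 30): 15 → 19
  after op 3 (cut 4): 19 → 15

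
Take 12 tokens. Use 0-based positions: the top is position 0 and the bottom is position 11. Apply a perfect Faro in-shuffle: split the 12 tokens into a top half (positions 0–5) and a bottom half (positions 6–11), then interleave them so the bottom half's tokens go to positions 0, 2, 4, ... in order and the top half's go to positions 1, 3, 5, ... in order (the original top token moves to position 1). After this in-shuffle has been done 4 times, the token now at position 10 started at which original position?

Work backwards from position 10, undoing one in-shuffle at a time:
10 ← 11 ← 5 ← 2 ← 7
So the token now at position 10 started at position 7.

7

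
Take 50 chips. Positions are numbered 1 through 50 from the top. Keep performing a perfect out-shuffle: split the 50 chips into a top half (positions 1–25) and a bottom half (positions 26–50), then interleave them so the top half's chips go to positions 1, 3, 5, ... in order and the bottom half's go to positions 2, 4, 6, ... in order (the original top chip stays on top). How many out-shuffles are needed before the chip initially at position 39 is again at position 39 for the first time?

Follow position 39 under repeated out-shuffles:
39 → 28 → 6 → 11 → 21 → 41 → 32 → 14 → ... → 39 (length 21)
It first returns after 21 out-shuffles.

21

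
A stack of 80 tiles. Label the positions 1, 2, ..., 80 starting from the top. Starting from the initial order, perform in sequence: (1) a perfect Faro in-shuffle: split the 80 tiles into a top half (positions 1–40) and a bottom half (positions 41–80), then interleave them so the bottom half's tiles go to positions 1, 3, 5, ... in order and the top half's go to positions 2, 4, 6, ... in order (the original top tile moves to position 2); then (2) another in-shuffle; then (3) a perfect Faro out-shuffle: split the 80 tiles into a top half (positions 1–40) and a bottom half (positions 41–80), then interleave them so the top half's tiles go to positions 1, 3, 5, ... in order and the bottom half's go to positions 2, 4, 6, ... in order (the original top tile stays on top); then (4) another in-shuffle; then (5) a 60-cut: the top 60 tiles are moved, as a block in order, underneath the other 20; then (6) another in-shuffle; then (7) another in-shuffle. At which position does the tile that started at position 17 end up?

Track the tile from position 17 forward through each operation:
  after op 1 (in-shuffle): 17 → 34
  after op 2 (in-shuffle): 34 → 68
  after op 3 (out-shuffle): 68 → 56
  after op 4 (in-shuffle): 56 → 31
  after op 5 (cut 60): 31 → 51
  after op 6 (in-shuffle): 51 → 21
  after op 7 (in-shuffle): 21 → 42

42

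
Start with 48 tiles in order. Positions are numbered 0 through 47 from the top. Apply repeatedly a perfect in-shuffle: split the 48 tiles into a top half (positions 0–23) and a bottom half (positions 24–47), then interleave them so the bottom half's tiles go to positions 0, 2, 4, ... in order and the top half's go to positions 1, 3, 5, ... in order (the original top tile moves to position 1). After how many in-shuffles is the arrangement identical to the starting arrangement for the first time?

21

The in-shuffle permutes the 48 positions with cycle lengths [3, 3, 21, 21].
Every tile is home exactly when every cycle has completed a whole number of laps, i.e. after lcm(3, 21) = 21 in-shuffles.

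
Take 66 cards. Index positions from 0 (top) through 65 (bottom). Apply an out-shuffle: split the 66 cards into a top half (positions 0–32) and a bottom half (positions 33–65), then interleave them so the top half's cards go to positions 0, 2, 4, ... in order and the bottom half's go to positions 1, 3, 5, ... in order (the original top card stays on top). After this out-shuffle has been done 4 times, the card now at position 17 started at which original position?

62

Work backwards from position 17, undoing one out-shuffle at a time:
17 ← 41 ← 53 ← 59 ← 62
So the card now at position 17 started at position 62.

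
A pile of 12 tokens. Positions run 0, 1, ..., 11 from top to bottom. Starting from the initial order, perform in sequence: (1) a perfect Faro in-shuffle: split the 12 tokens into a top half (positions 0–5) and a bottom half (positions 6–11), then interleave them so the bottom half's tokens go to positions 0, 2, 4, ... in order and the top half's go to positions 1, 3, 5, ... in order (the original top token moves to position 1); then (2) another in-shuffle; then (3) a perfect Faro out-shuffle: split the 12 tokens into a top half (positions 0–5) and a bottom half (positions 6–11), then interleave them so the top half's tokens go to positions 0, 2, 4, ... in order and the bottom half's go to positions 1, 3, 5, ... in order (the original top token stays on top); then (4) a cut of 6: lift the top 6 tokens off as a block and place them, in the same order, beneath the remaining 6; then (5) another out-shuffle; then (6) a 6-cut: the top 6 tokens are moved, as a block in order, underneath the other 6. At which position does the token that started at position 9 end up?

Track the token from position 9 forward through each operation:
  after op 1 (in-shuffle): 9 → 6
  after op 2 (in-shuffle): 6 → 0
  after op 3 (out-shuffle): 0 → 0
  after op 4 (cut 6): 0 → 6
  after op 5 (out-shuffle): 6 → 1
  after op 6 (cut 6): 1 → 7

7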